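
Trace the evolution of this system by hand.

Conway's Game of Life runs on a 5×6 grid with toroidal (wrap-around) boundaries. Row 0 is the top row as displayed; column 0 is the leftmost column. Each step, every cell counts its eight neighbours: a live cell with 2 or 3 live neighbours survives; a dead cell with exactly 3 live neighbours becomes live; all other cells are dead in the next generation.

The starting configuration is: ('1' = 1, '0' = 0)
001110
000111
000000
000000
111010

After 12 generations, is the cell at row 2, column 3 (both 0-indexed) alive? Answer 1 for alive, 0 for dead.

step 0: 001110
000111
000000
000000
111010
step 1: 100000
001001
000010
010000
011011
step 2: 101110
000001
000000
111111
011001
step 3: 101110
000111
011100
000111
000000
step 4: 001000
100001
100000
000110
001000
step 5: 010000
110001
100010
000100
001000
step 6: 011000
010001
110010
000100
001000
step 7: 111000
000001
111011
011100
011100
step 8: 100100
000110
000011
000001
000000
step 9: 000110
000100
000101
000011
000000
step 10: 000110
001100
000101
000011
000101
step 11: 000000
001000
001101
100101
000101
step 12: 000000
001100
111101
100101
100001

1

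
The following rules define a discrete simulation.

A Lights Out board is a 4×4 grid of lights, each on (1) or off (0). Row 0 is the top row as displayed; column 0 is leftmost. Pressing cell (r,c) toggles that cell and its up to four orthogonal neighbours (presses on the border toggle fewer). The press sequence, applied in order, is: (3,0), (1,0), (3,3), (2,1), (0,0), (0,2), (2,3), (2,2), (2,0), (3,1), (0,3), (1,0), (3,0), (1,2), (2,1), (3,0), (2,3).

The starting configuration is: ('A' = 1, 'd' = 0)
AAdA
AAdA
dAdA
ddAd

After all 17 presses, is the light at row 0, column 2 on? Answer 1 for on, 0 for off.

0) AAdA
AAdA
dAdA
ddAd
1) AAdA
AAdA
AAdA
AAAd
2) dAdA
dddA
dAdA
AAAd
3) dAdA
dddA
dAdd
AAdA
4) dAdA
dAdA
AdAd
AddA
5) AddA
AAdA
AdAd
AddA
6) AAAd
AAAA
AdAd
AddA
7) AAAd
AAAd
AddA
Addd
8) AAAd
AAdd
AAAd
AdAd
9) AAAd
dAdd
ddAd
ddAd
10) AAAd
dAdd
dAAd
AAdd
11) AAdA
dAdA
dAAd
AAdd
12) dAdA
AddA
AAAd
AAdd
13) dAdA
AddA
dAAd
dddd
14) dAAA
AAAd
dAdd
dddd
15) dAAA
AdAd
AdAd
dAdd
16) dAAA
AdAd
ddAd
Addd
17) dAAA
AdAA
dddA
AddA

1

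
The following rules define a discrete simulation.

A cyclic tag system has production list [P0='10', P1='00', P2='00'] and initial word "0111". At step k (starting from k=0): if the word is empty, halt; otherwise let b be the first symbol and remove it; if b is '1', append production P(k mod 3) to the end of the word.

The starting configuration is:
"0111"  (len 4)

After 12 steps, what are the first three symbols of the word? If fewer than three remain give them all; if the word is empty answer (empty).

(empty)

t=0: "0111"  (len 4)
t=1: "111"  (len 3)
t=2: "1100"  (len 4)
t=3: "10000"  (len 5)
t=4: "000010"  (len 6)
t=5: "00010"  (len 5)
t=6: "0010"  (len 4)
t=7: "010"  (len 3)
t=8: "10"  (len 2)
t=9: "000"  (len 3)
t=10: "00"  (len 2)
t=11: "0"  (len 1)
t=12: (halted — word empty)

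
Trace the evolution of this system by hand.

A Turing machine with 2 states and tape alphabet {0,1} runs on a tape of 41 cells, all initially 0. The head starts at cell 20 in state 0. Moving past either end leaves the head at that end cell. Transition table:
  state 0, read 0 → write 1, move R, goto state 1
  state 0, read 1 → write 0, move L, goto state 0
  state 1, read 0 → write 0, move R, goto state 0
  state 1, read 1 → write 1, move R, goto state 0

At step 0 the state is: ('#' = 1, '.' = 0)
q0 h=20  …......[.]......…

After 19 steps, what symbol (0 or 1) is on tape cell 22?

gen 0: q0 h=20  …......[.]......…
gen 1: q1 h=21  ….....#[.]......…
gen 2: q0 h=22  …....#.[.]......…
gen 3: q1 h=23  …...#.#[.]......…
gen 4: q0 h=24  …..#.#.[.]......…
gen 5: q1 h=25  ….#.#.#[.]......…
gen 6: q0 h=26  …#.#.#.[.]......…
gen 7: q1 h=27  ….#.#.#[.]......…
gen 8: q0 h=28  …#.#.#.[.]......…
gen 9: q1 h=29  ….#.#.#[.]......…
gen 10: q0 h=30  …#.#.#.[.]......…
gen 11: q1 h=31  ….#.#.#[.]......…
gen 12: q0 h=32  …#.#.#.[.]......…
gen 13: q1 h=33  ….#.#.#[.]......…
gen 14: q0 h=34  …#.#.#.[.]......|
gen 15: q1 h=35  ….#.#.#[.].....|
gen 16: q0 h=36  …#.#.#.[.]....|
gen 17: q1 h=37  ….#.#.#[.]...|
gen 18: q0 h=38  …#.#.#.[.]..|
gen 19: q1 h=39  ….#.#.#[.].|

1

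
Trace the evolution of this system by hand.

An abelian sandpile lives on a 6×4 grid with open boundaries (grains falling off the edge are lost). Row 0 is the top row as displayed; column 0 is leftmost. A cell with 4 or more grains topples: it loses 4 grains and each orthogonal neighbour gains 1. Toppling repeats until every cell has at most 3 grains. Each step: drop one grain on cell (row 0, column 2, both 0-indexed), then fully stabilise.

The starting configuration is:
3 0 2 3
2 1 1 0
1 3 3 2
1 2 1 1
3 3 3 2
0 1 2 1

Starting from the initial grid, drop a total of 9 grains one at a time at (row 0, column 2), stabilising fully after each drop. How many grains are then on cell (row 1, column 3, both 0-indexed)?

gen 0: 3 0 2 3
2 1 1 0
1 3 3 2
1 2 1 1
3 3 3 2
0 1 2 1
gen 1: 3 0 3 3
2 1 1 0
1 3 3 2
1 2 1 1
3 3 3 2
0 1 2 1
gen 2: 3 1 1 0
2 1 2 1
1 3 3 2
1 2 1 1
3 3 3 2
0 1 2 1
gen 3: 3 1 2 0
2 1 2 1
1 3 3 2
1 2 1 1
3 3 3 2
0 1 2 1
gen 4: 3 1 3 0
2 1 2 1
1 3 3 2
1 2 1 1
3 3 3 2
0 1 2 1
gen 5: 3 2 0 1
2 1 3 1
1 3 3 2
1 2 1 1
3 3 3 2
0 1 2 1
gen 6: 3 2 1 1
2 1 3 1
1 3 3 2
1 2 1 1
3 3 3 2
0 1 2 1
gen 7: 3 2 2 1
2 1 3 1
1 3 3 2
1 2 1 1
3 3 3 2
0 1 2 1
gen 8: 3 2 3 1
2 1 3 1
1 3 3 2
1 2 1 1
3 3 3 2
0 1 2 1
gen 9: 3 3 1 2
2 3 1 2
2 0 1 3
1 3 2 1
3 3 3 2
0 1 2 1

2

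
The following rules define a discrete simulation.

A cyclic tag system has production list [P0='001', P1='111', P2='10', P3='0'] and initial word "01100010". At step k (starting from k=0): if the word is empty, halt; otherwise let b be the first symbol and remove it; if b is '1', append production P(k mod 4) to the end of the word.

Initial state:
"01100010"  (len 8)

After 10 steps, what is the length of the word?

11

k=0  "01100010"  (len 8)
k=1  "1100010"  (len 7)
k=2  "100010111"  (len 9)
k=3  "0001011110"  (len 10)
k=4  "001011110"  (len 9)
k=5  "01011110"  (len 8)
k=6  "1011110"  (len 7)
k=7  "01111010"  (len 8)
k=8  "1111010"  (len 7)
k=9  "111010001"  (len 9)
k=10  "11010001111"  (len 11)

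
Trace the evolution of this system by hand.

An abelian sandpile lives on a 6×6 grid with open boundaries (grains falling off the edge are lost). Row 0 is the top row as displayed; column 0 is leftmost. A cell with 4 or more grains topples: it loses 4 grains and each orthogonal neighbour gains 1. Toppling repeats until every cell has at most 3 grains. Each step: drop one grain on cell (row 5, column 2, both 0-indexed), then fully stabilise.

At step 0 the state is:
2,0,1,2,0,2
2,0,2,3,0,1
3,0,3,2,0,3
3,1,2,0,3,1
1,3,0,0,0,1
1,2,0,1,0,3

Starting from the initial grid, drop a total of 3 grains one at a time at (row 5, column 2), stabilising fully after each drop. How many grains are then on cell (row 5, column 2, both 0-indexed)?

3

k=0  2,0,1,2,0,2
2,0,2,3,0,1
3,0,3,2,0,3
3,1,2,0,3,1
1,3,0,0,0,1
1,2,0,1,0,3
k=1  2,0,1,2,0,2
2,0,2,3,0,1
3,0,3,2,0,3
3,1,2,0,3,1
1,3,0,0,0,1
1,2,1,1,0,3
k=2  2,0,1,2,0,2
2,0,2,3,0,1
3,0,3,2,0,3
3,1,2,0,3,1
1,3,0,0,0,1
1,2,2,1,0,3
k=3  2,0,1,2,0,2
2,0,2,3,0,1
3,0,3,2,0,3
3,1,2,0,3,1
1,3,0,0,0,1
1,2,3,1,0,3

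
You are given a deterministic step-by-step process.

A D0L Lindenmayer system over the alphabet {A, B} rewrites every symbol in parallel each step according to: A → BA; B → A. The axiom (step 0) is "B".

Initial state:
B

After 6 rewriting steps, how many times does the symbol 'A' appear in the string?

0) B
1) A
2) BA
3) ABA
4) BAABA
5) ABABAABA
6) BAABAABABAABA

8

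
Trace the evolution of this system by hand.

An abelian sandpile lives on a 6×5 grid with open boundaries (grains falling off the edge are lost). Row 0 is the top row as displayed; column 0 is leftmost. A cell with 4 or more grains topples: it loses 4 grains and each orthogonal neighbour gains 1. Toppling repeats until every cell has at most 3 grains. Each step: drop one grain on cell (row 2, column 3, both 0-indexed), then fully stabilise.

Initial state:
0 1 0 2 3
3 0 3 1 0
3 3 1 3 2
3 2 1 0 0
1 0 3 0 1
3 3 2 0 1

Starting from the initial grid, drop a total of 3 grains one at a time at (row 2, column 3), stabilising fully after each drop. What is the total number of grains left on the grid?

t=0: 0 1 0 2 3
3 0 3 1 0
3 3 1 3 2
3 2 1 0 0
1 0 3 0 1
3 3 2 0 1
t=1: 0 1 0 2 3
3 0 3 2 0
3 3 2 0 3
3 2 1 1 0
1 0 3 0 1
3 3 2 0 1
t=2: 0 1 0 2 3
3 0 3 2 0
3 3 2 1 3
3 2 1 1 0
1 0 3 0 1
3 3 2 0 1
t=3: 0 1 0 2 3
3 0 3 2 0
3 3 2 2 3
3 2 1 1 0
1 0 3 0 1
3 3 2 0 1

48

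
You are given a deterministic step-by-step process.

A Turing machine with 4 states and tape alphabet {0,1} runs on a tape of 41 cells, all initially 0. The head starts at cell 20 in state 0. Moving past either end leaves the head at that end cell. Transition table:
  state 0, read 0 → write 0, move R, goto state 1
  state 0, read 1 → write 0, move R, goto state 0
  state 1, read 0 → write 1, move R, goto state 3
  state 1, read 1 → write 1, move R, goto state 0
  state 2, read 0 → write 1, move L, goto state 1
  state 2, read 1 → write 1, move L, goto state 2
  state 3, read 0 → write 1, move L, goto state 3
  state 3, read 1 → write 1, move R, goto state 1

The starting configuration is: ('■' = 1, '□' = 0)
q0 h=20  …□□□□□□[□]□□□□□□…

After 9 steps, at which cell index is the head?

0) q0 h=20  …□□□□□□[□]□□□□□□…
1) q1 h=21  …□□□□□□[□]□□□□□□…
2) q3 h=22  …□□□□□■[□]□□□□□□…
3) q3 h=21  …□□□□□□[■]■□□□□□…
4) q1 h=22  …□□□□□■[■]□□□□□□…
5) q0 h=23  …□□□□■■[□]□□□□□□…
6) q1 h=24  …□□□■■□[□]□□□□□□…
7) q3 h=25  …□□■■□■[□]□□□□□□…
8) q3 h=24  …□□□■■□[■]■□□□□□…
9) q1 h=25  …□□■■□■[■]□□□□□□…

25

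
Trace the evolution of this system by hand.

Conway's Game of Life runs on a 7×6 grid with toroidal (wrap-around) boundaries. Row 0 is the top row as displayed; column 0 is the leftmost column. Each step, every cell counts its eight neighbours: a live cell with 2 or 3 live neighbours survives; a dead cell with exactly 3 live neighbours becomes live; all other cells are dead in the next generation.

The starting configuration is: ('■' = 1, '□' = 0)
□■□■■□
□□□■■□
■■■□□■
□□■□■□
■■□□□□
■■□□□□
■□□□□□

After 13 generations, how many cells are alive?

13

t=0: □■□■■□
□□□■■□
■■■□□■
□□■□■□
■■□□□□
■■□□□□
■□□□□□
t=1: □□■■■■
□□□□□□
■■■□□■
□□■■□□
■□■□□■
□□□□□■
■□■□□■
t=2: ■■■■■■
□□□□□□
■■■■□□
□□□■■□
■■■■■■
□□□□■□
■■■□□□
t=3: □□□■■■
□□□□□□
□■■■■□
□□□□□□
■■■□□□
□□□□■□
□□□□□□
t=4: □□□□■□
□□□□□■
□□■■□□
■□□□□□
□■□□□□
□■□□□□
□□□■□■
t=5: □□□□■■
□□□■■□
□□□□□□
□■■□□□
■■□□□□
■□■□□□
□□□□■□
t=6: □□□□□■
□□□■■■
□□■■□□
■■■□□□
■□□□□□
■□□□□■
□□□■■□
t=7: □□□□□■
□□■■□■
■□□□□■
■□■■□□
□□□□□□
■□□□■■
■□□□■□
t=8: ■□□■□■
□□□□□■
■□□□□■
■■□□□■
■■□■■□
■□□□■□
■□□□■□
t=9: ■□□□□□
□□□□□□
□■□□■□
□□■□□□
□□■■■□
■□□□■□
■■□■■□
t=10: ■■□□□■
□□□□□□
□□□□□□
□■■□■□
□■■□■■
■□□□□□
■■□■■□
t=11: □■■□■■
■□□□□□
□□□□□□
■■■□■■
□□■□■■
□□□□□□
□□■□■□
t=12: ■■■□■■
■■□□□■
□□□□□□
■■■□■□
□□■□■□
□□□□■■
□■■□■■
t=13: □□□□□□
□□■□■□
□□■□□□
□■■□□■
■□■□■□
■■■□□□
□□■□□□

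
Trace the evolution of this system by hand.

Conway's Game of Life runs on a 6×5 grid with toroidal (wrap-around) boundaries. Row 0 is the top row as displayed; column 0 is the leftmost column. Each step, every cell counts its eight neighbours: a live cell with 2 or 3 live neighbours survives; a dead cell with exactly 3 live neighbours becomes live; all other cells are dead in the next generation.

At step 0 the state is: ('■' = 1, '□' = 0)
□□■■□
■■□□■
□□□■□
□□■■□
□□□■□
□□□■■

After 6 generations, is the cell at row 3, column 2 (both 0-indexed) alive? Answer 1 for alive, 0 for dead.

0

t=0: □□■■□
■■□□■
□□□■□
□□■■□
□□□■□
□□□■■
t=1: □■■□□
■■□□■
■■□■□
□□■■■
□□□□□
□□□□■
t=2: □■■■■
□□□■■
□□□□□
■■■■■
□□□□■
□□□□□
t=3: ■□■□■
■□□□■
□■□□□
■■■■■
□■■□■
■□■□■
t=4: □□□□□
□□□■■
□□□□□
□□□□■
□□□□□
□□■□□
t=5: □□□■□
□□□□□
□□□■■
□□□□□
□□□□□
□□□□□
t=6: □□□□□
□□□■■
□□□□□
□□□□□
□□□□□
□□□□□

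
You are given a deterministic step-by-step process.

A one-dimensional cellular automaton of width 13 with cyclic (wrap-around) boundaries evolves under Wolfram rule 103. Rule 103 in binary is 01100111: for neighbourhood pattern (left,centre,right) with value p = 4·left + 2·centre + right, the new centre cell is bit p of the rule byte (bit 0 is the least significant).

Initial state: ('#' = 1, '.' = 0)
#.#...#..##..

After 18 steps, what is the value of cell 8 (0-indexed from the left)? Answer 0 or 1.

0

step 0: #.#...#..##..
step 1: ###.###.#.#.#
step 2: ..##..######.
step 3: ##.#.#.....#.
step 4: .#####.######
step 5: #....##.....#
step 6: #.###.#.####.
step 7: ##..####...##
step 8: .#.#...#.##..
step 9: ####.####.#.#
step 10: ...##...####.
step 11: ###.#.##...#.
step 12: ..####.#.####
step 13: .#...####...#
step 14: ##.##...#.###
step 15: .##.#.####...
step 16: #.####...#.##
step 17: ##...#.####..
step 18: .#.####...#.#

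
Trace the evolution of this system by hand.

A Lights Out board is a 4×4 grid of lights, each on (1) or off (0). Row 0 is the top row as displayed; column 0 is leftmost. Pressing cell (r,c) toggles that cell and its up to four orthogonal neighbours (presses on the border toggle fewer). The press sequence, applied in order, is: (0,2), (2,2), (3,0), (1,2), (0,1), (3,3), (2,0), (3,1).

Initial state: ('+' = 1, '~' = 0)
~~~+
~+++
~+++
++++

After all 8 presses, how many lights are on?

[0] ~~~+
~+++
~+++
++++
[1] ~++~
~+~+
~+++
++++
[2] ~++~
~+++
~~~~
++~+
[3] ~++~
~+++
+~~~
~~~+
[4] ~+~~
~~~~
+~+~
~~~+
[5] +~+~
~+~~
+~+~
~~~+
[6] +~+~
~+~~
+~++
~~+~
[7] +~+~
++~~
~+++
+~+~
[8] +~+~
++~~
~~++
~+~~

7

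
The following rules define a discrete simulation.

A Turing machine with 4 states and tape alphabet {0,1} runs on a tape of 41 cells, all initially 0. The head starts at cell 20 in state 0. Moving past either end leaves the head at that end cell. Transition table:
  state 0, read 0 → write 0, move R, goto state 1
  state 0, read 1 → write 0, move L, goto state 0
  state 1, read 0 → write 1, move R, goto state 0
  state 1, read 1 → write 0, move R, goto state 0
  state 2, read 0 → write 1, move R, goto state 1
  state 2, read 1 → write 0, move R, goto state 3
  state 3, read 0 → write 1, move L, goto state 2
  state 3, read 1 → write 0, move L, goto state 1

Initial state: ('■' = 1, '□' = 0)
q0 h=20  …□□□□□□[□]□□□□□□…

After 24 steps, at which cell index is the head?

gen 0: q0 h=20  …□□□□□□[□]□□□□□□…
gen 1: q1 h=21  …□□□□□□[□]□□□□□□…
gen 2: q0 h=22  …□□□□□■[□]□□□□□□…
gen 3: q1 h=23  …□□□□■□[□]□□□□□□…
gen 4: q0 h=24  …□□□■□■[□]□□□□□□…
gen 5: q1 h=25  …□□■□■□[□]□□□□□□…
gen 6: q0 h=26  …□■□■□■[□]□□□□□□…
gen 7: q1 h=27  …■□■□■□[□]□□□□□□…
gen 8: q0 h=28  …□■□■□■[□]□□□□□□…
gen 9: q1 h=29  …■□■□■□[□]□□□□□□…
gen 10: q0 h=30  …□■□■□■[□]□□□□□□…
gen 11: q1 h=31  …■□■□■□[□]□□□□□□…
gen 12: q0 h=32  …□■□■□■[□]□□□□□□…
gen 13: q1 h=33  …■□■□■□[□]□□□□□□…
gen 14: q0 h=34  …□■□■□■[□]□□□□□□|
gen 15: q1 h=35  …■□■□■□[□]□□□□□|
gen 16: q0 h=36  …□■□■□■[□]□□□□|
gen 17: q1 h=37  …■□■□■□[□]□□□|
gen 18: q0 h=38  …□■□■□■[□]□□|
gen 19: q1 h=39  …■□■□■□[□]□|
gen 20: q0 h=40  …□■□■□■[□]|
gen 21: q1 h=40  …□■□■□■[□]|
gen 22: q0 h=40  …□■□■□■[■]|
gen 23: q0 h=39  …■□■□■□[■]□|
gen 24: q0 h=38  …□■□■□■[□]□□|

38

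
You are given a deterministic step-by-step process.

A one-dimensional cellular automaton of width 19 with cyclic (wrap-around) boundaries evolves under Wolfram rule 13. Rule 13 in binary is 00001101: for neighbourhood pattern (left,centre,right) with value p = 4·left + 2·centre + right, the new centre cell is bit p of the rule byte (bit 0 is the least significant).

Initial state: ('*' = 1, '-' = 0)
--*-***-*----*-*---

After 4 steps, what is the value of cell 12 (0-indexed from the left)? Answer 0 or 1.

0

step 0: --*-***-*----*-*---
step 1: *-*-*---*-**-*-*-**
step 2: --*-*-*-*-*--*-*-*-
step 3: *-*-*-*-*-*--*-*-*-
step 4: *-*-*-*-*-*--*-*-*-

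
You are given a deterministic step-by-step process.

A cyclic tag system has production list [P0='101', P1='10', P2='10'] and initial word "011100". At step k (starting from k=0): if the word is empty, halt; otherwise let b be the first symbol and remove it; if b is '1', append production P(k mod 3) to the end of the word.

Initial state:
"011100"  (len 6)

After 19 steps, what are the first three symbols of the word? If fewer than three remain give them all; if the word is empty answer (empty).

0) "011100"  (len 6)
1) "11100"  (len 5)
2) "110010"  (len 6)
3) "1001010"  (len 7)
4) "001010101"  (len 9)
5) "01010101"  (len 8)
6) "1010101"  (len 7)
7) "010101101"  (len 9)
8) "10101101"  (len 8)
9) "010110110"  (len 9)
10) "10110110"  (len 8)
11) "011011010"  (len 9)
12) "11011010"  (len 8)
13) "1011010101"  (len 10)
14) "01101010110"  (len 11)
15) "1101010110"  (len 10)
16) "101010110101"  (len 12)
17) "0101011010110"  (len 13)
18) "101011010110"  (len 12)
19) "01011010110101"  (len 14)

010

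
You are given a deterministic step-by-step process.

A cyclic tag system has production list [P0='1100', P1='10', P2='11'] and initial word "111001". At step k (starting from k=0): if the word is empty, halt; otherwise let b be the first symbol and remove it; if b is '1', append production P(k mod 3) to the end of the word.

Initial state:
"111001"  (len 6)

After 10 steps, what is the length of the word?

12

k=0  "111001"  (len 6)
k=1  "110011100"  (len 9)
k=2  "1001110010"  (len 10)
k=3  "00111001011"  (len 11)
k=4  "0111001011"  (len 10)
k=5  "111001011"  (len 9)
k=6  "1100101111"  (len 10)
k=7  "1001011111100"  (len 13)
k=8  "00101111110010"  (len 14)
k=9  "0101111110010"  (len 13)
k=10  "101111110010"  (len 12)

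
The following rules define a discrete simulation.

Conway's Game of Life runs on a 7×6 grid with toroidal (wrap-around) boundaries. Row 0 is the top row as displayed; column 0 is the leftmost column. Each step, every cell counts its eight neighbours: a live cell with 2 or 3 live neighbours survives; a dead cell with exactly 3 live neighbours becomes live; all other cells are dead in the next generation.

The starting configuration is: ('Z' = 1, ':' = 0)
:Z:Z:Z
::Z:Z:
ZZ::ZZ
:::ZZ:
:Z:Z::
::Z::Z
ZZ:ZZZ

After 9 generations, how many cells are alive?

8

t=0: :Z:Z:Z
::Z:Z:
ZZ::ZZ
:::ZZ:
:Z:Z::
::Z::Z
ZZ:ZZZ
t=1: :Z::::
::Z:::
ZZZ:::
:Z:Z::
:::Z::
:::::Z
:Z:Z::
t=2: :Z::::
Z:Z:::
Z::Z::
ZZ:Z::
::Z:Z:
::Z:Z:
Z:Z:::
t=3: Z:Z:::
Z:Z:::
Z::Z:Z
ZZ:ZZZ
::Z:ZZ
::Z::Z
::ZZ::
t=4: ::Z:::
Z:ZZ::
:::Z::
:Z::::
::Z:::
:ZZ::Z
::ZZ::
t=5: ::::::
:ZZZ::
:Z:Z::
::Z:::
Z:Z:::
:Z::::
:::Z::
t=6: :::Z::
:Z:Z::
:Z:Z::
::ZZ::
::Z:::
:ZZ:::
::::::
t=7: ::Z:::
:::ZZ:
:Z:ZZ:
:Z:Z::
::::::
:ZZ:::
::Z:::
t=8: ::Z:::
::::Z:
::::::
:::ZZ:
:Z::::
:ZZ:::
::ZZ::
t=9: ::Z:::
::::::
:::ZZ:
::::::
:Z:Z::
:Z:Z::
:::Z::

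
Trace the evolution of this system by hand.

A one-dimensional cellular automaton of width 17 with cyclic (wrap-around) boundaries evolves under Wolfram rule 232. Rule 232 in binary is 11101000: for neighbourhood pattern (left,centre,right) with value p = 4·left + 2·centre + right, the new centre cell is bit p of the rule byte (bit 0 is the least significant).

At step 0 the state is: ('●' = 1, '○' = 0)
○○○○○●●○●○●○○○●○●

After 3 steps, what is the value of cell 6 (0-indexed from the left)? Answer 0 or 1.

1

step 0: ○○○○○●●○●○●○○○●○●
step 1: ○○○○○●●●○●○○○○○●○
step 2: ○○○○○●●●●○○○○○○○○
step 3: ○○○○○●●●●○○○○○○○○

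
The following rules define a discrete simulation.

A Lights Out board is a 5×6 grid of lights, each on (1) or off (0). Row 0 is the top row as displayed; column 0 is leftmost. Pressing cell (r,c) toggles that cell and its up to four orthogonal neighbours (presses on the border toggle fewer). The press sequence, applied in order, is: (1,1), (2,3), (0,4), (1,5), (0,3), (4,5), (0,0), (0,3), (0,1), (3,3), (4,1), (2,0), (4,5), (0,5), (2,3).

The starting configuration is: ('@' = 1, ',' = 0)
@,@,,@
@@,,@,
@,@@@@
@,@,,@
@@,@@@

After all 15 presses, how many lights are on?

15

gen 0: @,@,,@
@@,,@,
@,@@@@
@,@,,@
@@,@@@
gen 1: @@@,,@
,,@,@,
@@@@@@
@,@,,@
@@,@@@
gen 2: @@@,,@
,,@@@,
@@,,,@
@,@@,@
@@,@@@
gen 3: @@@@@,
,,@@,,
@@,,,@
@,@@,@
@@,@@@
gen 4: @@@@@@
,,@@@@
@@,,,,
@,@@,@
@@,@@@
gen 5: @@,,,@
,,@,@@
@@,,,,
@,@@,@
@@,@@@
gen 6: @@,,,@
,,@,@@
@@,,,,
@,@@,,
@@,@,,
gen 7: ,,,,,@
@,@,@@
@@,,,,
@,@@,,
@@,@,,
gen 8: ,,@@@@
@,@@@@
@@,,,,
@,@@,,
@@,@,,
gen 9: @@,@@@
@@@@@@
@@,,,,
@,@@,,
@@,@,,
gen 10: @@,@@@
@@@@@@
@@,@,,
@,,,@,
@@,,,,
gen 11: @@,@@@
@@@@@@
@@,@,,
@@,,@,
,,@,,,
gen 12: @@,@@@
,@@@@@
,,,@,,
,@,,@,
,,@,,,
gen 13: @@,@@@
,@@@@@
,,,@,,
,@,,@@
,,@,@@
gen 14: @@,@,,
,@@@@,
,,,@,,
,@,,@@
,,@,@@
gen 15: @@,@,,
,@@,@,
,,@,@,
,@,@@@
,,@,@@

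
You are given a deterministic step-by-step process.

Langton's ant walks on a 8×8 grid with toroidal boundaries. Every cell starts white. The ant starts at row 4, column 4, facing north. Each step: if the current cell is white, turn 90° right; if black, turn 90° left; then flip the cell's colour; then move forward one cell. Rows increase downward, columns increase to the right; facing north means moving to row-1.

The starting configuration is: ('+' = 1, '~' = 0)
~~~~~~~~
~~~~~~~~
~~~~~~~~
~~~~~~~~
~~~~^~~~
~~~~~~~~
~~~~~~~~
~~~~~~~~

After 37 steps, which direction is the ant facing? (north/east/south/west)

gen 0: ~~~~~~~~
~~~~~~~~
~~~~~~~~
~~~~~~~~
~~~~^~~~
~~~~~~~~
~~~~~~~~
~~~~~~~~
gen 1: ~~~~~~~~
~~~~~~~~
~~~~~~~~
~~~~~~~~
~~~~+>~~
~~~~~~~~
~~~~~~~~
~~~~~~~~
gen 2: ~~~~~~~~
~~~~~~~~
~~~~~~~~
~~~~~~~~
~~~~++~~
~~~~~v~~
~~~~~~~~
~~~~~~~~
gen 3: ~~~~~~~~
~~~~~~~~
~~~~~~~~
~~~~~~~~
~~~~++~~
~~~~<+~~
~~~~~~~~
~~~~~~~~
gen 4: ~~~~~~~~
~~~~~~~~
~~~~~~~~
~~~~~~~~
~~~~^+~~
~~~~++~~
~~~~~~~~
~~~~~~~~
gen 5: ~~~~~~~~
~~~~~~~~
~~~~~~~~
~~~~~~~~
~~~<~+~~
~~~~++~~
~~~~~~~~
~~~~~~~~
gen 6: ~~~~~~~~
~~~~~~~~
~~~~~~~~
~~~^~~~~
~~~+~+~~
~~~~++~~
~~~~~~~~
~~~~~~~~
gen 7: ~~~~~~~~
~~~~~~~~
~~~~~~~~
~~~+>~~~
~~~+~+~~
~~~~++~~
~~~~~~~~
~~~~~~~~
gen 8: ~~~~~~~~
~~~~~~~~
~~~~~~~~
~~~++~~~
~~~+v+~~
~~~~++~~
~~~~~~~~
~~~~~~~~
gen 9: ~~~~~~~~
~~~~~~~~
~~~~~~~~
~~~++~~~
~~~<++~~
~~~~++~~
~~~~~~~~
~~~~~~~~
gen 10: ~~~~~~~~
~~~~~~~~
~~~~~~~~
~~~++~~~
~~~~++~~
~~~v++~~
~~~~~~~~
~~~~~~~~
gen 11: ~~~~~~~~
~~~~~~~~
~~~~~~~~
~~~++~~~
~~~~++~~
~~<+++~~
~~~~~~~~
~~~~~~~~
gen 12: ~~~~~~~~
~~~~~~~~
~~~~~~~~
~~~++~~~
~~^~++~~
~~++++~~
~~~~~~~~
~~~~~~~~
gen 13: ~~~~~~~~
~~~~~~~~
~~~~~~~~
~~~++~~~
~~+>++~~
~~++++~~
~~~~~~~~
~~~~~~~~
gen 14: ~~~~~~~~
~~~~~~~~
~~~~~~~~
~~~++~~~
~~++++~~
~~+v++~~
~~~~~~~~
~~~~~~~~
gen 15: ~~~~~~~~
~~~~~~~~
~~~~~~~~
~~~++~~~
~~++++~~
~~+~>+~~
~~~~~~~~
~~~~~~~~
gen 16: ~~~~~~~~
~~~~~~~~
~~~~~~~~
~~~++~~~
~~++^+~~
~~+~~+~~
~~~~~~~~
~~~~~~~~
gen 17: ~~~~~~~~
~~~~~~~~
~~~~~~~~
~~~++~~~
~~+<~+~~
~~+~~+~~
~~~~~~~~
~~~~~~~~
gen 18: ~~~~~~~~
~~~~~~~~
~~~~~~~~
~~~++~~~
~~+~~+~~
~~+v~+~~
~~~~~~~~
~~~~~~~~
gen 19: ~~~~~~~~
~~~~~~~~
~~~~~~~~
~~~++~~~
~~+~~+~~
~~<+~+~~
~~~~~~~~
~~~~~~~~
gen 20: ~~~~~~~~
~~~~~~~~
~~~~~~~~
~~~++~~~
~~+~~+~~
~~~+~+~~
~~v~~~~~
~~~~~~~~
gen 21: ~~~~~~~~
~~~~~~~~
~~~~~~~~
~~~++~~~
~~+~~+~~
~~~+~+~~
~<+~~~~~
~~~~~~~~
gen 22: ~~~~~~~~
~~~~~~~~
~~~~~~~~
~~~++~~~
~~+~~+~~
~^~+~+~~
~++~~~~~
~~~~~~~~
gen 23: ~~~~~~~~
~~~~~~~~
~~~~~~~~
~~~++~~~
~~+~~+~~
~+>+~+~~
~++~~~~~
~~~~~~~~
gen 24: ~~~~~~~~
~~~~~~~~
~~~~~~~~
~~~++~~~
~~+~~+~~
~+++~+~~
~+v~~~~~
~~~~~~~~
gen 25: ~~~~~~~~
~~~~~~~~
~~~~~~~~
~~~++~~~
~~+~~+~~
~+++~+~~
~+~>~~~~
~~~~~~~~
gen 26: ~~~~~~~~
~~~~~~~~
~~~~~~~~
~~~++~~~
~~+~~+~~
~+++~+~~
~+~+~~~~
~~~v~~~~
gen 27: ~~~~~~~~
~~~~~~~~
~~~~~~~~
~~~++~~~
~~+~~+~~
~+++~+~~
~+~+~~~~
~~<+~~~~
gen 28: ~~~~~~~~
~~~~~~~~
~~~~~~~~
~~~++~~~
~~+~~+~~
~+++~+~~
~+^+~~~~
~~++~~~~
gen 29: ~~~~~~~~
~~~~~~~~
~~~~~~~~
~~~++~~~
~~+~~+~~
~+++~+~~
~++>~~~~
~~++~~~~
gen 30: ~~~~~~~~
~~~~~~~~
~~~~~~~~
~~~++~~~
~~+~~+~~
~++^~+~~
~++~~~~~
~~++~~~~
gen 31: ~~~~~~~~
~~~~~~~~
~~~~~~~~
~~~++~~~
~~+~~+~~
~+<~~+~~
~++~~~~~
~~++~~~~
gen 32: ~~~~~~~~
~~~~~~~~
~~~~~~~~
~~~++~~~
~~+~~+~~
~+~~~+~~
~+v~~~~~
~~++~~~~
gen 33: ~~~~~~~~
~~~~~~~~
~~~~~~~~
~~~++~~~
~~+~~+~~
~+~~~+~~
~+~>~~~~
~~++~~~~
gen 34: ~~~~~~~~
~~~~~~~~
~~~~~~~~
~~~++~~~
~~+~~+~~
~+~~~+~~
~+~+~~~~
~~+v~~~~
gen 35: ~~~~~~~~
~~~~~~~~
~~~~~~~~
~~~++~~~
~~+~~+~~
~+~~~+~~
~+~+~~~~
~~+~>~~~
gen 36: ~~~~v~~~
~~~~~~~~
~~~~~~~~
~~~++~~~
~~+~~+~~
~+~~~+~~
~+~+~~~~
~~+~+~~~
gen 37: ~~~<+~~~
~~~~~~~~
~~~~~~~~
~~~++~~~
~~+~~+~~
~+~~~+~~
~+~+~~~~
~~+~+~~~

west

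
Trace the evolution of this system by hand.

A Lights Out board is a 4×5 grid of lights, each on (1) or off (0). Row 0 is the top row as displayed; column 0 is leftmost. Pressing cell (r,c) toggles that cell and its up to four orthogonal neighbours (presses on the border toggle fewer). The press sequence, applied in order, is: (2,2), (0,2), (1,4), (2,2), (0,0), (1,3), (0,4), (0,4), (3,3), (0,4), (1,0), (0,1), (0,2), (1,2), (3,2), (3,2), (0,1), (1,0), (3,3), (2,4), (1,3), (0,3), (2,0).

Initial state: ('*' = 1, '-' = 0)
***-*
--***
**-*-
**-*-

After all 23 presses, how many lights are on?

6

t=0: ***-*
--***
**-*-
**-*-
t=1: ***-*
---**
*-*--
****-
t=2: *--**
--***
*-*--
****-
t=3: *--*-
--*--
*-*-*
****-
t=4: *--*-
-----
**-**
**-*-
t=5: -*-*-
*----
**-**
**-*-
t=6: -*---
*-***
**--*
**-*-
t=7: -*-**
*-**-
**--*
**-*-
t=8: -*---
*-***
**--*
**-*-
t=9: -*---
*-***
**-**
***-*
t=10: -*-**
*-**-
**-**
***-*
t=11: **-**
-***-
-*-**
***-*
t=12: --***
--**-
-*-**
***-*
t=13: -*--*
---*-
-*-**
***-*
t=14: -**-*
-**--
-****
***-*
t=15: -**-*
-**--
-*-**
*--**
t=16: -**-*
-**--
-****
***-*
t=17: *---*
--*--
-****
***-*
t=18: ----*
***--
*****
***-*
t=19: ----*
***--
***-*
**-*-
t=20: ----*
***-*
****-
**-**
t=21: ---**
**-*-
***--
**-**
t=22: --*--
**---
***--
**-**
t=23: --*--
-*---
--*--
-*-**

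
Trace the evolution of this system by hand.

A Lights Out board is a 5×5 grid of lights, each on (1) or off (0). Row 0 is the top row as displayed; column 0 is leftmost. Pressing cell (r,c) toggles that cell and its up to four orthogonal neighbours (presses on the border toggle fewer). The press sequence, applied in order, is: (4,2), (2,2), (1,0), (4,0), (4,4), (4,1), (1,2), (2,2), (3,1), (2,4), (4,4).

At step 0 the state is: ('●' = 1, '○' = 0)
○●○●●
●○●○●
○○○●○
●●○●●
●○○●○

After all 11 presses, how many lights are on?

14

k=0  ○●○●●
●○●○●
○○○●○
●●○●●
●○○●○
k=1  ○●○●●
●○●○●
○○○●○
●●●●●
●●●○○
k=2  ○●○●●
●○○○●
○●●○○
●●○●●
●●●○○
k=3  ●●○●●
○●○○●
●●●○○
●●○●●
●●●○○
k=4  ●●○●●
○●○○●
●●●○○
○●○●●
○○●○○
k=5  ●●○●●
○●○○●
●●●○○
○●○●○
○○●●●
k=6  ●●○●●
○●○○●
●●●○○
○○○●○
●●○●●
k=7  ●●●●●
○○●●●
●●○○○
○○○●○
●●○●●
k=8  ●●●●●
○○○●●
●○●●○
○○●●○
●●○●●
k=9  ●●●●●
○○○●●
●●●●○
●●○●○
●○○●●
k=10  ●●●●●
○○○●○
●●●○●
●●○●●
●○○●●
k=11  ●●●●●
○○○●○
●●●○●
●●○●○
●○○○○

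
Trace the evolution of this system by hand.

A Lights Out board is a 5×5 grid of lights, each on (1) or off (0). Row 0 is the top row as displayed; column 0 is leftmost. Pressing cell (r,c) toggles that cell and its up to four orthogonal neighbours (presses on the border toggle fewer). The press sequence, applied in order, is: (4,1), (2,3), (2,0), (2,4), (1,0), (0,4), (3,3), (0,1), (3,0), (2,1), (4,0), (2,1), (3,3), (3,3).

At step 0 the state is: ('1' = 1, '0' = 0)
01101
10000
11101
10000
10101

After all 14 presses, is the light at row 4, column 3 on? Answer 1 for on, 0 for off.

1

0) 01101
10000
11101
10000
10101
1) 01101
10000
11101
11000
01001
2) 01101
10010
11010
11010
01001
3) 01101
00010
00010
01010
01001
4) 01101
00011
00001
01011
01001
5) 11101
11011
10001
01011
01001
6) 11110
11010
10001
01011
01001
7) 11110
11010
10011
01100
01011
8) 00010
10010
10011
01100
01011
9) 00010
10010
00011
10100
11011
10) 00010
11010
11111
11100
11011
11) 00010
11010
11111
01100
00011
12) 00010
10010
00011
00100
00011
13) 00010
10010
00001
00011
00001
14) 00010
10010
00011
00100
00011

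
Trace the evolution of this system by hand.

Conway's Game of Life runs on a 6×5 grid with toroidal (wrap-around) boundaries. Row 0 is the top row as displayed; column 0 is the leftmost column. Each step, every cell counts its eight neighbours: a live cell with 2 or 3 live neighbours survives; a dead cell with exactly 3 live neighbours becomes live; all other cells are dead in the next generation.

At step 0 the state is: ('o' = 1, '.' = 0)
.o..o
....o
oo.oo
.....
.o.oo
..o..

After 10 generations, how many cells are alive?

step 0: .o..o
....o
oo.oo
.....
.o.oo
..o..
step 1: o..o.
.oo..
o..oo
.o...
..oo.
.oo.o
step 2: o..oo
.oo..
o..oo
oo...
o..o.
oo..o
step 3: ...o.
.oo..
...oo
.ooo.
..o..
.oo..
step 4: ...o.
..o.o
o...o
.o..o
.....
.ooo.
step 5: .o..o
o...o
.o..o
....o
oo.o.
..oo.
step 6: .oo.o
.o.oo
...oo
.oooo
oo.o.
...o.
step 7: .o..o
.o...
.o...
.o...
oo...
...o.
step 8: o.o..
.oo..
ooo..
.oo..
ooo..
.oo.o
step 9: o....
...o.
o..o.
...o.
.....
....o
step 10: ....o
.....
..oo.
....o
.....
.....

4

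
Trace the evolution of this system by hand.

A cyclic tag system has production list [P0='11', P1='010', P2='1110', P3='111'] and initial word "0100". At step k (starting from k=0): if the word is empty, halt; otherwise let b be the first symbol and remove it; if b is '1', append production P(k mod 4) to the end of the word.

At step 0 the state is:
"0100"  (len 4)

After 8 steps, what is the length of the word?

0) "0100"  (len 4)
1) "100"  (len 3)
2) "00010"  (len 5)
3) "0010"  (len 4)
4) "010"  (len 3)
5) "10"  (len 2)
6) "0010"  (len 4)
7) "010"  (len 3)
8) "10"  (len 2)

2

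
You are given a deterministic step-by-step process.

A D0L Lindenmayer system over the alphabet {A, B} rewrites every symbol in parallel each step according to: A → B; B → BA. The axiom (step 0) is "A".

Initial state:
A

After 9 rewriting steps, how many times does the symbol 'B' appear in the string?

34

gen 0: A
gen 1: B
gen 2: BA
gen 3: BAB
gen 4: BABBA
gen 5: BABBABAB
gen 6: BABBABABBABBA
gen 7: BABBABABBABBABABBABAB
gen 8: BABBABABBABBABABBABABBABBABABBABBA
gen 9: BABBABABBABBABABBABABBABBABABBABBABABBABABBABBABABBABAB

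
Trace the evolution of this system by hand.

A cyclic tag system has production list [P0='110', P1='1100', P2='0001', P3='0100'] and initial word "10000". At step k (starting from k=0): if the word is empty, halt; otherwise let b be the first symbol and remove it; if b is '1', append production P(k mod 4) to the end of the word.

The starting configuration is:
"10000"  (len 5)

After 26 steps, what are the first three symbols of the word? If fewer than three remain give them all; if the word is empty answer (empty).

011

[0] "10000"  (len 5)
[1] "0000110"  (len 7)
[2] "000110"  (len 6)
[3] "00110"  (len 5)
[4] "0110"  (len 4)
[5] "110"  (len 3)
[6] "101100"  (len 6)
[7] "011000001"  (len 9)
[8] "11000001"  (len 8)
[9] "1000001110"  (len 10)
[10] "0000011101100"  (len 13)
[11] "000011101100"  (len 12)
[12] "00011101100"  (len 11)
[13] "0011101100"  (len 10)
[14] "011101100"  (len 9)
[15] "11101100"  (len 8)
[16] "11011000100"  (len 11)
[17] "1011000100110"  (len 13)
[18] "0110001001101100"  (len 16)
[19] "110001001101100"  (len 15)
[20] "100010011011000100"  (len 18)
[21] "00010011011000100110"  (len 20)
[22] "0010011011000100110"  (len 19)
[23] "010011011000100110"  (len 18)
[24] "10011011000100110"  (len 17)
[25] "0011011000100110110"  (len 19)
[26] "011011000100110110"  (len 18)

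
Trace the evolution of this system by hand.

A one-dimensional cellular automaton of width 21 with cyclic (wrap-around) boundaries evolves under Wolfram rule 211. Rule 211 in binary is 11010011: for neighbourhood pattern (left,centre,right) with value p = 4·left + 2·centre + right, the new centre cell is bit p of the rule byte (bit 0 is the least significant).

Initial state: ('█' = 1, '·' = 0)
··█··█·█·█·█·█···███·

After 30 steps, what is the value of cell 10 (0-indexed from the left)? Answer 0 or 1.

[0] ··█··█·█·█·█·█···███·
[1] ██·██·········███·███
[2] ██··██████████·██··██
[3] ████·█████████··███·█
[4] ████··██████████·██··
[5] ·█████·█████████··███
[6] ··████··██████████·██
[7] ██·█████·█████████··█
[8] ██··████··██████████·
[9] ·███·█████·█████████·
[10] █·██··████··█████████
[11] █··███·█████·████████
[12] ███·██··████··███████
[13] ███··███·█████·██████
[14] █████·██··████··█████
[15] █████··███·█████·████
[16] ███████·██··████··███
[17] ███████··███·█████·██
[18] █████████·██··████··█
[19] █████████··███·█████·
[20] ·██████████·██··████·
[21] █·█████████··███·████
[22] █··██████████·██··███
[23] ███·█████████··███·██
[24] ███··██████████·██··█
[25] █████·█████████··███·
[26] ·████··██████████·██·
[27] █·█████·█████████··██
[28] █··████··██████████·█
[29] ███·█████·█████████··
[30] ·██··████··██████████

0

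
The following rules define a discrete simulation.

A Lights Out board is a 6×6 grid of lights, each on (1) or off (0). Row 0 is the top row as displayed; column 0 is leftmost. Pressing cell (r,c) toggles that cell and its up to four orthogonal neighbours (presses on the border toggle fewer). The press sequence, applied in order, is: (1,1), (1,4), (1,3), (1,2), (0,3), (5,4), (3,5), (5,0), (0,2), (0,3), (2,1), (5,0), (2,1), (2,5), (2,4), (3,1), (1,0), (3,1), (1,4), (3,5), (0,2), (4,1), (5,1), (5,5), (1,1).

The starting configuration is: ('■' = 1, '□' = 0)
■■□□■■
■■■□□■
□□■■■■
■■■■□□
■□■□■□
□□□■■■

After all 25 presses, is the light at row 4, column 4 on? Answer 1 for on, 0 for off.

step 0: ■■□□■■
■■■□□■
□□■■■■
■■■■□□
■□■□■□
□□□■■■
step 1: ■□□□■■
□□□□□■
□■■■■■
■■■■□□
■□■□■□
□□□■■■
step 2: ■□□□□■
□□□■■□
□■■■□■
■■■■□□
■□■□■□
□□□■■■
step 3: ■□□■□■
□□■□□□
□■■□□■
■■■■□□
■□■□■□
□□□■■■
step 4: ■□■■□■
□■□■□□
□■□□□■
■■■■□□
■□■□■□
□□□■■■
step 5: ■□□□■■
□■□□□□
□■□□□■
■■■■□□
■□■□■□
□□□■■■
step 6: ■□□□■■
□■□□□□
□■□□□■
■■■■□□
■□■□□□
□□□□□□
step 7: ■□□□■■
□■□□□□
□■□□□□
■■■■■■
■□■□□■
□□□□□□
step 8: ■□□□■■
□■□□□□
□■□□□□
■■■■■■
□□■□□■
■■□□□□
step 9: ■■■■■■
□■■□□□
□■□□□□
■■■■■■
□□■□□■
■■□□□□
step 10: ■■□□□■
□■■■□□
□■□□□□
■■■■■■
□□■□□■
■■□□□□
step 11: ■■□□□■
□□■■□□
■□■□□□
■□■■■■
□□■□□■
■■□□□□
step 12: ■■□□□■
□□■■□□
■□■□□□
■□■■■■
■□■□□■
□□□□□□
step 13: ■■□□□■
□■■■□□
□■□□□□
■■■■■■
■□■□□■
□□□□□□
step 14: ■■□□□■
□■■■□■
□■□□■■
■■■■■□
■□■□□■
□□□□□□
step 15: ■■□□□■
□■■■■■
□■□■□□
■■■■□□
■□■□□■
□□□□□□
step 16: ■■□□□■
□■■■■■
□□□■□□
□□□■□□
■■■□□■
□□□□□□
step 17: □■□□□■
■□■■■■
■□□■□□
□□□■□□
■■■□□■
□□□□□□
step 18: □■□□□■
■□■■■■
■■□■□□
■■■■□□
■□■□□■
□□□□□□
step 19: □■□□■■
■□■□□□
■■□■■□
■■■■□□
■□■□□■
□□□□□□
step 20: □■□□■■
■□■□□□
■■□■■■
■■■■■■
■□■□□□
□□□□□□
step 21: □□■■■■
■□□□□□
■■□■■■
■■■■■■
■□■□□□
□□□□□□
step 22: □□■■■■
■□□□□□
■■□■■■
■□■■■■
□■□□□□
□■□□□□
step 23: □□■■■■
■□□□□□
■■□■■■
■□■■■■
□□□□□□
■□■□□□
step 24: □□■■■■
■□□□□□
■■□■■■
■□■■■■
□□□□□■
■□■□■■
step 25: □■■■■■
□■■□□□
■□□■■■
■□■■■■
□□□□□■
■□■□■■

0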